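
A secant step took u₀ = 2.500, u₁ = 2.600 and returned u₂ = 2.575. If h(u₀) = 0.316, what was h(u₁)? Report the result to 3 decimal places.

-0.105

The secant line through (2.500, 0.316) and (2.600, h(u₁)) crosses zero at u₂ = 2.575.
So (2.500, 0.316), (2.600, h(u₁)), (2.575, 0) are collinear:
h(u₁) = 0.316 · (2.600 − 2.575) / (2.500 − 2.575) = 0.316 · (0.02500)/(-0.07500) = -0.10533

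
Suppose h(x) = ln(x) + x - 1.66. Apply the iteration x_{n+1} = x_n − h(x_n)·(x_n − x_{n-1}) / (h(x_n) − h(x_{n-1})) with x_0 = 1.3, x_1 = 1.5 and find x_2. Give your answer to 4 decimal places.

h(1.3) = -0.097636, h(1.5) = 0.245465
x_2 = 1.500000 − 0.245465·(1.500000 − 1.300000) / (0.245465 − (-0.097636)) = 1.500000 − (0.049093)/(0.343101) = 1.356914

1.3569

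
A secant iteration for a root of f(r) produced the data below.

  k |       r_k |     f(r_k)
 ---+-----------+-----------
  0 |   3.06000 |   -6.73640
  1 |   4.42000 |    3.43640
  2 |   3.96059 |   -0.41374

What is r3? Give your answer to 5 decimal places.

r3 = 3.96059 − (-0.41374)·(3.96059 − 4.42000) / (-0.41374 − 3.43640)
   = 3.96059 − (0.1900763)/(-3.8501400) = 4.0099587

4.00996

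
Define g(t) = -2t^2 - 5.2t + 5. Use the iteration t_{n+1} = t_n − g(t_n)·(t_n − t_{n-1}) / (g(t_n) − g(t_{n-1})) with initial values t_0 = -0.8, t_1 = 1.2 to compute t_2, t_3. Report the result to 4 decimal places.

g(-0.8) = 7.880000, g(1.2) = -4.120000
t_2 = 1.200000 − (-4.120000)·(1.200000 − (-0.800000)) / (-4.120000 − 7.880000) = 1.200000 − (-8.240000)/(-12.000000) = 0.513333
g(0.513333) = 1.803644
t_3 = 0.513333 − 1.803644·(0.513333 − 1.200000) / (1.803644 − (-4.120000)) = 0.513333 − (-1.238503)/(5.923644) = 0.722411

0.5133, 0.7224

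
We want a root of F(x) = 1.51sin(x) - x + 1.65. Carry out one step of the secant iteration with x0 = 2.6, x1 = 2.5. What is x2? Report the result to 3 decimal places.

2.524

F(2.6) = -0.17159, F(2.5) = 0.05369
x2 = 2.50000 − 0.05369·(2.50000 − 2.60000) / (0.05369 − (-0.17159)) = 2.50000 − (-0.00537)/(0.22529) = 2.52383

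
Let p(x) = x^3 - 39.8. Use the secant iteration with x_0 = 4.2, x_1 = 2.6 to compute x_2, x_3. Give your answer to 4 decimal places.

p(4.2) = 34.288000, p(2.6) = -22.224000
x_2 = 2.600000 − (-22.224000)·(2.600000 − 4.200000) / (-22.224000 − 34.288000) = 2.600000 − (35.558400)/(-56.512000) = 3.229219
p(3.229219) = -6.126185
x_3 = 3.229219 − (-6.126185)·(3.229219 − 2.600000) / (-6.126185 − (-22.224000)) = 3.229219 − (-3.854709)/(16.097815) = 3.468674

3.2292, 3.4687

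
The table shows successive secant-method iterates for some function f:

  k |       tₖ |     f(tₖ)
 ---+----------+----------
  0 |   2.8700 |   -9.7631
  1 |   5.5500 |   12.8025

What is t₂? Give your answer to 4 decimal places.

t₂ = 5.5500 − 12.8025·(5.5500 − 2.8700) / (12.8025 − (-9.7631))
   = 5.5500 − (34.310700)/(22.565600) = 4.029513

4.0295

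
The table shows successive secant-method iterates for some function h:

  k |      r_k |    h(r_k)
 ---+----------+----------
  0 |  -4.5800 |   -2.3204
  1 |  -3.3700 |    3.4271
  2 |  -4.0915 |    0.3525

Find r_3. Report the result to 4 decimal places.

r_3 = -4.0915 − 0.3525·(-4.0915 − (-3.3700)) / (0.3525 − 3.4271)
   = -4.0915 − (-0.254329)/(-3.074600) = -4.174219

-4.1742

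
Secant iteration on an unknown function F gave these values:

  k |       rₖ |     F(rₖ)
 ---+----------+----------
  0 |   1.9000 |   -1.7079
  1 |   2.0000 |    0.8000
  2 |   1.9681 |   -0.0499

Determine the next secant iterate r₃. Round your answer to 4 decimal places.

1.9700

r₃ = 1.9681 − (-0.0499)·(1.9681 − 2.0000) / (-0.0499 − 0.8000)
   = 1.9681 − (0.001592)/(-0.849900) = 1.969973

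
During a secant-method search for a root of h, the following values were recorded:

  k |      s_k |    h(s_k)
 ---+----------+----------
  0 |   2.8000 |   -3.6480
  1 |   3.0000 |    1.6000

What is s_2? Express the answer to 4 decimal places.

s_2 = 3.0000 − 1.6000·(3.0000 − 2.8000) / (1.6000 − (-3.6480))
   = 3.0000 − (0.320000)/(5.248000) = 2.939024

2.9390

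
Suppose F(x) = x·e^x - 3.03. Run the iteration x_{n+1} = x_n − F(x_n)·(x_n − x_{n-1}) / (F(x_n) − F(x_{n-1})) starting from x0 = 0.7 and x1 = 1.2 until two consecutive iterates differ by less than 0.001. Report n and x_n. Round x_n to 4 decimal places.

n = 5, x_n = 1.0550

F(0.7) = -1.620373, F(1.2) = 0.954140
x2 = 1.200000 − 0.954140·(0.500000)/(2.574513) = 1.014695;  |Δ| = 0.185305
F(1.014695) = -0.230941
x3 = 1.014695 − (-0.230941)·(-0.185305)/(-1.185082) = 1.050806;  |Δ| = 0.036111
F(1.050806) = -0.024741
x4 = 1.050806 − (-0.024741)·(0.036111)/(0.206200) = 1.055139;  |Δ| = 0.004333
F(1.055139) = 0.000754
x5 = 1.055139 − 0.000754·(0.004333)/(0.025495) = 1.055011;  |Δ| = 0.000128
|x5 − x4| = 0.000128 < 0.001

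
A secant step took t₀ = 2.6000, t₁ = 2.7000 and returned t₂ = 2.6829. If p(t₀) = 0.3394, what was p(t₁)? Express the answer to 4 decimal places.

-0.0700

The secant line through (2.6000, 0.3394) and (2.7000, p(t₁)) crosses zero at t₂ = 2.6829.
So (2.6000, 0.3394), (2.7000, p(t₁)), (2.6829, 0) are collinear:
p(t₁) = 0.3394 · (2.7000 − 2.6829) / (2.6000 − 2.6829) = 0.3394 · (0.017100)/(-0.082900) = -0.070009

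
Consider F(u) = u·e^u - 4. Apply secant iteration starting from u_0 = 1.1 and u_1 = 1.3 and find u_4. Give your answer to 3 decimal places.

1.202

F(1.1) = -0.69542, F(1.3) = 0.77009
u_2 = 1.30000 − 0.77009·(1.30000 − 1.10000) / (0.77009 − (-0.69542)) = 1.30000 − (0.15402)/(1.46550) = 1.19490
F(1.19490) = -0.05294
u_3 = 1.19490 − (-0.05294)·(1.19490 − 1.30000) / (-0.05294 − 0.77009) = 1.19490 − (0.00556)/(-0.82302) = 1.20166
F(1.20166) = -0.00369
u_4 = 1.20166 − (-0.00369)·(1.20166 − 1.19490) / (-0.00369 − (-0.05294)) = 1.20166 − (-0.00002)/(0.04925) = 1.20217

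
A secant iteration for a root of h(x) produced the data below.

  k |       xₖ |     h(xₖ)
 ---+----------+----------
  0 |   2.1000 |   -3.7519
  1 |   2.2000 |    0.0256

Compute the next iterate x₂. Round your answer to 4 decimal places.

2.1993

x₂ = 2.2000 − 0.0256·(2.2000 − 2.1000) / (0.0256 − (-3.7519))
   = 2.2000 − (0.002560)/(3.777500) = 2.199322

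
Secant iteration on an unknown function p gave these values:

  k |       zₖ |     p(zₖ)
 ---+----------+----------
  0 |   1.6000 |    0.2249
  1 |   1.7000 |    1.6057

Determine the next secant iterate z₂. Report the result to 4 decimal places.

1.5837

z₂ = 1.7000 − 1.6057·(1.7000 − 1.6000) / (1.6057 − 0.2249)
   = 1.7000 − (0.160570)/(1.380800) = 1.583712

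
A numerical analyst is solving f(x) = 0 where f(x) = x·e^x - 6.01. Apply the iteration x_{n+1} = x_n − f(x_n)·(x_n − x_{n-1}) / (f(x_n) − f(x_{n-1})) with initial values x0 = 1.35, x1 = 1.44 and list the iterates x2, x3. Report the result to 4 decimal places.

1.4330, 1.4334

f(1.35) = -0.802476, f(1.44) = 0.067802
x2 = 1.440000 − 0.067802·(1.440000 − 1.350000) / (0.067802 − (-0.802476)) = 1.440000 − (0.006102)/(0.870278) = 1.432988
f(1.432988) = -0.004053
x3 = 1.432988 − (-0.004053)·(1.432988 − 1.440000) / (-0.004053 − 0.067802) = 1.432988 − (0.000028)/(-0.071855) = 1.433384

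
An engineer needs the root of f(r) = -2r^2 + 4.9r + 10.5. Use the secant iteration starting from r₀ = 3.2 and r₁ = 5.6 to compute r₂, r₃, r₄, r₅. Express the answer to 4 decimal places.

3.6488, 3.7776, 3.8248, 3.8232

f(3.2) = 5.700000, f(5.6) = -24.780000
r₂ = 5.600000 − (-24.780000)·(5.600000 − 3.200000) / (-24.780000 − 5.700000) = 5.600000 − (-59.472000)/(-30.480000) = 3.648819
f(3.648819) = 1.751454
r₃ = 3.648819 − 1.751454·(3.648819 − 5.600000) / (1.751454 − (-24.780000)) = 3.648819 − (-3.417404)/(26.531454) = 3.777625
f(3.777625) = 0.469465
r₄ = 3.777625 − 0.469465·(3.777625 − 3.648819) / (0.469465 − 1.751454) = 3.777625 − (0.060470)/(-1.281989) = 3.824793
f(3.824793) = -0.016601
r₅ = 3.824793 − (-0.016601)·(3.824793 − 3.777625) / (-0.016601 − 0.469465) = 3.824793 − (-0.000783)/(-0.486066) = 3.823182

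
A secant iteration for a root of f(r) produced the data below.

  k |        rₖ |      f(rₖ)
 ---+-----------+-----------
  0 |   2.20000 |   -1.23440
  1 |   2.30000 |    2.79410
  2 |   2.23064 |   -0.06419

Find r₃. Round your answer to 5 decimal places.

r₃ = 2.23064 − (-0.06419)·(2.23064 − 2.30000) / (-0.06419 − 2.79410)
   = 2.23064 − (0.0044522)/(-2.8582900) = 2.2321977

2.23220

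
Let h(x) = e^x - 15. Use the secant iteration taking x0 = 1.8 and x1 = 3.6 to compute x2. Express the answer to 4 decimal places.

h(1.8) = -8.950353, h(3.6) = 21.598234
x2 = 3.600000 − 21.598234·(3.600000 − 1.800000) / (21.598234 − (-8.950353)) = 3.600000 − (38.876822)/(30.548587) = 2.327377

2.3274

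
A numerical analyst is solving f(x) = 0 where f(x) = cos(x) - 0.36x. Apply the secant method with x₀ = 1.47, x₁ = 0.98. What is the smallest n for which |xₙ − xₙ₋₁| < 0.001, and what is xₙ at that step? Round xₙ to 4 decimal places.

f(1.47) = -0.428574, f(0.98) = 0.204223
x₂ = 0.980000 − 0.204223·(-0.490000)/(0.632797) = 1.138138;  |Δ| = 0.158138
f(1.138138) = 0.009556
x₃ = 1.138138 − 0.009556·(0.158138)/(-0.194666) = 1.145901;  |Δ| = 0.007763
f(1.145901) = -0.000299
x₄ = 1.145901 − (-0.000299)·(0.007763)/(-0.009855) = 1.145666;  |Δ| = 0.000235
|x₄ − x₃| = 0.000235 < 0.001

n = 4, xₙ = 1.1457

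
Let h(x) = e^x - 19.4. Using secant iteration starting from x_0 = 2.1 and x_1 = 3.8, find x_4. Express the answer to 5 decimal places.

h(2.1) = -11.2338301, h(3.8) = 25.3011845
x_2 = 3.8000000 − 25.3011845·(3.8000000 − 2.1000000) / (25.3011845 − (-11.2338301)) = 3.8000000 − (43.0120136)/(36.5350146) = 2.6227180
h(2.6227180) = -5.6268914
x_3 = 2.6227180 − (-5.6268914)·(2.6227180 − 3.8000000) / (-5.6268914 − 25.3011845) = 2.6227180 − (6.6244378)/(-30.9280759) = 2.8369065
h(2.8369065) = -2.3370999
x_4 = 2.8369065 − (-2.3370999)·(2.8369065 − 2.6227180) / (-2.3370999 − (-5.6268914)) = 2.8369065 − (-0.5005799)/(3.2897916) = 2.9890681

2.98907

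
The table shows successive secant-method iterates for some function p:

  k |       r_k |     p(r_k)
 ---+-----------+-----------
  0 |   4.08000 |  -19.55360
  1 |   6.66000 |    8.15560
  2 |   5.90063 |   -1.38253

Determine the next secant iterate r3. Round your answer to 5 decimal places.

6.01070

r3 = 5.90063 − (-1.38253)·(5.90063 − 6.66000) / (-1.38253 − 8.15560)
   = 5.90063 − (1.0498518)/(-9.5381300) = 6.0106989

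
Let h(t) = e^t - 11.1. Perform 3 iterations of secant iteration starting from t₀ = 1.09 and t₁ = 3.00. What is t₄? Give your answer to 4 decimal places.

2.4328

h(1.09) = -8.125726, h(3.00) = 8.985537
t₂ = 3.000000 − 8.985537·(3.000000 − 1.090000) / (8.985537 − (-8.125726)) = 3.000000 − (17.162376)/(17.111263) = 1.997013
h(1.997013) = -3.732983
t₃ = 1.997013 − (-3.732983)·(1.997013 − 3.000000) / (-3.732983 − 8.985537) = 1.997013 − (3.744133)/(-12.718520) = 2.291397
h(2.291397) = -1.211255
t₄ = 2.291397 − (-1.211255)·(2.291397 − 1.997013) / (-1.211255 − (-3.732983)) = 2.291397 − (-0.356574)/(2.521728) = 2.432798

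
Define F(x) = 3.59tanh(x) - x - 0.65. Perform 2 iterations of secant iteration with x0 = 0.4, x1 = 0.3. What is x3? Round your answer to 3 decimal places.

F(0.4) = 0.31402, F(0.3) = 0.09581
x2 = 0.30000 − 0.09581·(0.30000 − 0.40000) / (0.09581 − 0.31402) = 0.30000 − (-0.00958)/(-0.21820) = 0.25609
F(0.25609) = -0.00631
x3 = 0.25609 − (-0.00631)·(0.25609 − 0.30000) / (-0.00631 − 0.09581) = 0.25609 − (0.00028)/(-0.10212) = 0.25880

0.259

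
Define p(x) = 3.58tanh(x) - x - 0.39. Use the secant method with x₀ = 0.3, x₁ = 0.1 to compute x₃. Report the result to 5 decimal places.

p(0.3) = 0.3528992, p(0.1) = -0.1331886
x₂ = 0.1000000 − (-0.1331886)·(0.1000000 − 0.3000000) / (-0.1331886 − 0.3528992) = 0.1000000 − (0.0266377)/(-0.4860877) = 0.1548002
p(0.1548002) = 0.0049999
x₃ = 0.1548002 − 0.0049999·(0.1548002 − 0.1000000) / (0.0049999 − (-0.1331886)) = 0.1548002 − (0.0002740)/(0.1381885) = 0.1528174

0.15282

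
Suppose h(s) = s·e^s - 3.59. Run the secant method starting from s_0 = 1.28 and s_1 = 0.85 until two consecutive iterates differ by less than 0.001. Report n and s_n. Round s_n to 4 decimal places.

h(1.28) = 1.013699, h(0.85) = -1.601300
s_2 = 0.850000 − (-1.601300)·(-0.430000)/(-2.614999) = 1.113311;  |Δ| = 0.263311
h(1.113311) = -0.200609
s_3 = 1.113311 − (-0.200609)·(0.263311)/(1.400691) = 1.151023;  |Δ| = 0.037712
h(1.151023) = 0.048875
s_4 = 1.151023 − 0.048875·(0.037712)/(0.249484) = 1.143635;  |Δ| = 0.007388
h(1.143635) = -0.001094
s_5 = 1.143635 − (-0.001094)·(-0.007388)/(-0.049969) = 1.143797;  |Δ| = 0.000162
|s_5 − s_4| = 0.000162 < 0.001

n = 5, s_n = 1.1438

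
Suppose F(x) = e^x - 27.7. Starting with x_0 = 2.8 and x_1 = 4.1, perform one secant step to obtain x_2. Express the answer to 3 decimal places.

F(2.8) = -11.25535, F(4.1) = 32.64029
x_2 = 4.10000 − 32.64029·(4.10000 − 2.80000) / (32.64029 − (-11.25535)) = 4.10000 − (42.43237)/(43.89564) = 3.13334

3.133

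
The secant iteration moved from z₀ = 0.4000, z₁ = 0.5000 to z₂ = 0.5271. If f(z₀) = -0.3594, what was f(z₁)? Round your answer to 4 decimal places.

-0.0766

The secant line through (0.4000, -0.3594) and (0.5000, f(z₁)) crosses zero at z₂ = 0.5271.
So (0.4000, -0.3594), (0.5000, f(z₁)), (0.5271, 0) are collinear:
f(z₁) = -0.3594 · (0.5000 − 0.5271) / (0.4000 − 0.5271) = -0.3594 · (-0.027100)/(-0.127100) = -0.076631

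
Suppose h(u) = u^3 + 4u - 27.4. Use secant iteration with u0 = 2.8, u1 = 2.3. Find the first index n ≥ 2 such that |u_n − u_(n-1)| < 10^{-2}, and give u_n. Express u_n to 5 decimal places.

n = 4, u_n = 2.57608

h(2.8) = 5.7520000, h(2.3) = -6.0330000
u2 = 2.3000000 − (-6.0330000)·(-0.5000000)/(-11.7850000) = 2.5559610;  |Δ| = 0.2559610
h(2.5559610) = -0.4782255
u3 = 2.5559610 − (-0.4782255)·(0.2559610)/(5.5547745) = 2.5779973;  |Δ| = 0.0220364
h(2.5779973) = 0.0455408
u4 = 2.5779973 − 0.0455408·(0.0220364)/(0.5237663) = 2.5760813;  |Δ| = 0.0019160
|u4 − u3| = 0.0019160 < 10^{-2}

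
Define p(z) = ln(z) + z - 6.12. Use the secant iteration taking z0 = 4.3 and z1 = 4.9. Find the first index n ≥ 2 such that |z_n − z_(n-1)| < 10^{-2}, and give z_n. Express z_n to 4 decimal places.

n = 3, z_n = 4.5950

p(4.3) = -0.361385, p(4.9) = 0.369235
z2 = 4.900000 − 0.369235·(0.600000)/(0.730620) = 4.596777;  |Δ| = 0.303223
p(4.596777) = 0.002132
z3 = 4.596777 − 0.002132·(-0.303223)/(-0.367103) = 4.595016;  |Δ| = 0.001761
|z3 − z2| = 0.001761 < 10^{-2}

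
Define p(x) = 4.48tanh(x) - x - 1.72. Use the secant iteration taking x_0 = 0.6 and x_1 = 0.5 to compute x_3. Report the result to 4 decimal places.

0.5619

p(0.6) = 0.085982, p(0.5) = -0.149715
x_2 = 0.500000 − (-0.149715)·(0.500000 − 0.600000) / (-0.149715 − 0.085982) = 0.500000 − (0.014972)/(-0.235697) = 0.563520
p(0.563520) = 0.003899
x_3 = 0.563520 − 0.003899·(0.563520 − 0.500000) / (0.003899 − (-0.149715)) = 0.563520 − (0.000248)/(0.153614) = 0.561908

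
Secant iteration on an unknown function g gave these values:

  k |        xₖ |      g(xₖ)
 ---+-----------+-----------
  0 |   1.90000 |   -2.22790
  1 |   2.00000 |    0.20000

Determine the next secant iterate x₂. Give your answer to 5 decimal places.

1.99176

x₂ = 2.00000 − 0.20000·(2.00000 − 1.90000) / (0.20000 − (-2.22790))
   = 2.00000 − (0.0200000)/(2.4279000) = 1.9917624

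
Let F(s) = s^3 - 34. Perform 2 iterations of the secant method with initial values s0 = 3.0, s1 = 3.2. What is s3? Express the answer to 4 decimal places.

F(3.0) = -7.000000, F(3.2) = -1.232000
s2 = 3.200000 − (-1.232000)·(3.200000 − 3.000000) / (-1.232000 − (-7.000000)) = 3.200000 − (-0.246400)/(5.768000) = 3.242718
F(3.242718) = 0.097907
s3 = 3.242718 − 0.097907·(3.242718 − 3.200000) / (0.097907 − (-1.232000)) = 3.242718 − (0.004182)/(1.329907) = 3.239574

3.2396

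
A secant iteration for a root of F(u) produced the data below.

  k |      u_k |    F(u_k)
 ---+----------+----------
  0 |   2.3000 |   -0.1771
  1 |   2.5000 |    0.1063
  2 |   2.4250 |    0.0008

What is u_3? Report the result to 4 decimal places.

u_3 = 2.4250 − 0.0008·(2.4250 − 2.5000) / (0.0008 − 0.1063)
   = 2.4250 − (-0.000060)/(-0.105500) = 2.424431

2.4244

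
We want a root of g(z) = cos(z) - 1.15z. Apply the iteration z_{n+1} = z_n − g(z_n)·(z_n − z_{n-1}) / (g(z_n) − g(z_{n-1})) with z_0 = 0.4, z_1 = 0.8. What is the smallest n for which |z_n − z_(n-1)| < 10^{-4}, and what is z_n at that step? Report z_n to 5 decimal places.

g(0.4) = 0.4610610, g(0.8) = -0.2232933
z_2 = 0.8000000 − (-0.2232933)·(0.4000000)/(-0.6843543) = 0.6694867;  |Δ| = 0.1305133
g(0.6694867) = 0.0142306
z_3 = 0.6694867 − 0.0142306·(-0.1305133)/(0.2375238) = 0.6773061;  |Δ| = 0.0078193
g(0.6773061) = 0.0003619
z_4 = 0.6773061 − 0.0003619·(0.0078193)/(-0.0138687) = 0.6775101;  |Δ| = 0.0002040
g(0.6775101) = -0.0000006
z_5 = 0.6775101 − (-0.0000006)·(0.0002040)/(-0.0003625) = 0.6775097;  |Δ| = 0.0000004
|z_5 − z_4| = 0.0000004 < 10^{-4}

n = 5, z_n = 0.67751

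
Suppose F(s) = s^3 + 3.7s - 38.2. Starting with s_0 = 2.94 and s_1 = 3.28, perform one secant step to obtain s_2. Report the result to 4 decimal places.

F(2.94) = -1.909816, F(3.28) = 9.223552
s_2 = 3.280000 − 9.223552·(3.280000 − 2.940000) / (9.223552 − (-1.909816)) = 3.280000 − (3.136008)/(11.133368) = 2.998324

2.9983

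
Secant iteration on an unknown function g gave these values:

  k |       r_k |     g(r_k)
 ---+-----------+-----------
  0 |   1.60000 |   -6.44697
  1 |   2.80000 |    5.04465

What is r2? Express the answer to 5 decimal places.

2.27322

r2 = 2.80000 − 5.04465·(2.80000 − 1.60000) / (5.04465 − (-6.44697))
   = 2.80000 − (6.0535800)/(11.4916200) = 2.2732179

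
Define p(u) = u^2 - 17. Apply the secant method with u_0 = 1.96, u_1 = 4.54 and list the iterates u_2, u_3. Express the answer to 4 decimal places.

3.9844, 4.1163

p(1.96) = -13.158400, p(4.54) = 3.611600
u_2 = 4.540000 − 3.611600·(4.540000 − 1.960000) / (3.611600 − (-13.158400)) = 4.540000 − (9.317928)/(16.770000) = 3.984369
p(3.984369) = -1.124802
u_3 = 3.984369 − (-1.124802)·(3.984369 − 4.540000) / (-1.124802 − 3.611600) = 3.984369 − (0.624975)/(-4.736402) = 4.116321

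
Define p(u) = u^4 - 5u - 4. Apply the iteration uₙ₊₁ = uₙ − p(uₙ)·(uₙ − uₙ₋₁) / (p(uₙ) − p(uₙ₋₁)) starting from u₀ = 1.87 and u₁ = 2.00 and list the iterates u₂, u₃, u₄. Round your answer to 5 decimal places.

p(1.87) = -1.1216904, p(2.00) = 2.0000000
u₂ = 2.0000000 − 2.0000000·(2.0000000 − 1.8700000) / (2.0000000 − (-1.1216904)) = 2.0000000 − (0.2600000)/(3.1216904) = 1.9167118
p(1.9167118) = -0.0868694
u₃ = 1.9167118 − (-0.0868694)·(1.9167118 − 2.0000000) / (-0.0868694 − 2.0000000) = 1.9167118 − (0.0072352)/(-2.0868694) = 1.9201788
p(1.9201788) = -0.0062862
u₄ = 1.9201788 − (-0.0062862)·(1.9201788 − 1.9167118) / (-0.0062862 − (-0.0868694)) = 1.9201788 − (-0.0000218)/(0.0805832) = 1.9204493

1.91671, 1.92018, 1.92045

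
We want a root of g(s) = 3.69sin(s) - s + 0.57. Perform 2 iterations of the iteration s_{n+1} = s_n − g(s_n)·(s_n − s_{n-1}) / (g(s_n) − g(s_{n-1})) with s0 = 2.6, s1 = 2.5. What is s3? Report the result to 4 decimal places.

2.5691

g(2.6) = -0.127800, g(2.5) = 0.278362
s2 = 2.500000 − 0.278362·(2.500000 − 2.600000) / (0.278362 − (-0.127800)) = 2.500000 − (-0.027836)/(0.406162) = 2.568535
g(2.568535) = 0.002198
s3 = 2.568535 − 0.002198·(2.568535 − 2.500000) / (0.002198 − 0.278362) = 2.568535 − (0.000151)/(-0.276164) = 2.569080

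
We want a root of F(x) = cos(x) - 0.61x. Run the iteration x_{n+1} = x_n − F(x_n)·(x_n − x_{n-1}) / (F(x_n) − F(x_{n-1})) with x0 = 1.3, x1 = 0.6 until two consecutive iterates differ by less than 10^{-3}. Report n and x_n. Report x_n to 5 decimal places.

F(1.3) = -0.5255012, F(0.6) = 0.4593356
x2 = 0.6000000 − 0.4593356·(-0.7000000)/(0.9848368) = 0.9264855;  |Δ| = 0.3264855
F(0.9264855) = 0.0354914
x3 = 0.9264855 − 0.0354914·(0.3264855)/(-0.4238442) = 0.9538244;  |Δ| = 0.0273389
F(0.9538244) = -0.0032649
x4 = 0.9538244 − (-0.0032649)·(0.0273389)/(-0.0387563) = 0.9515213;  |Δ| = 0.0023031
F(0.9515213) = 0.0000169
x5 = 0.9515213 − 0.0000169·(-0.0023031)/(0.0032818) = 0.9515332;  |Δ| = 0.0000119
|x5 − x4| = 0.0000119 < 10^{-3}

n = 5, x_n = 0.95153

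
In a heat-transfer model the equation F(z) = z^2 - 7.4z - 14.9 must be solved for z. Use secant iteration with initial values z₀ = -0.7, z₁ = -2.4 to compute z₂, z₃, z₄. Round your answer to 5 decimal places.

F(-0.7) = -9.2300000, F(-2.4) = 8.6200000
z₂ = -2.4000000 − 8.6200000·(-2.4000000 − (-0.7000000)) / (8.6200000 − (-9.2300000)) = -2.4000000 − (-14.6540000)/(17.8500000) = -1.5790476
F(-1.5790476) = -0.7216562
z₃ = -1.5790476 − (-0.7216562)·(-1.5790476 − (-2.4000000)) / (-0.7216562 − 8.6200000) = -1.5790476 − (-0.5924454)/(-9.3416562) = -1.6424674
F(-1.6424674) = -0.0480425
z₄ = -1.6424674 − (-0.0480425)·(-1.6424674 − (-1.5790476)) / (-0.0480425 − (-0.7216562)) = -1.6424674 − (0.0030468)/(0.6736137) = -1.6469905

-1.57905, -1.64247, -1.64699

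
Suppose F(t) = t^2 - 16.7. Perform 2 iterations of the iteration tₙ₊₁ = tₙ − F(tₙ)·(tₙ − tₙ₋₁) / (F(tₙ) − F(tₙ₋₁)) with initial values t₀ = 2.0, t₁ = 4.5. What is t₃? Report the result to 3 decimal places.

4.080

F(2.0) = -12.70000, F(4.5) = 3.55000
t₂ = 4.50000 − 3.55000·(4.50000 − 2.00000) / (3.55000 − (-12.70000)) = 4.50000 − (8.87500)/(16.25000) = 3.95385
F(3.95385) = -1.06710
t₃ = 3.95385 − (-1.06710)·(3.95385 − 4.50000) / (-1.06710 − 3.55000) = 3.95385 − (0.58280)/(-4.61710) = 4.08007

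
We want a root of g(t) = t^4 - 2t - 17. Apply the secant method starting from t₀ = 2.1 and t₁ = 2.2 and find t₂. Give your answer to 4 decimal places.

2.1464

g(2.1) = -1.751900, g(2.2) = 2.025600
t₂ = 2.200000 − 2.025600·(2.200000 − 2.100000) / (2.025600 − (-1.751900)) = 2.200000 − (0.202560)/(3.777500) = 2.146377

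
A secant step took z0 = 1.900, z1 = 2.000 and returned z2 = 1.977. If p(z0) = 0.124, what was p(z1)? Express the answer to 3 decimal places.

The secant line through (1.900, 0.124) and (2.000, p(z1)) crosses zero at z2 = 1.977.
So (1.900, 0.124), (2.000, p(z1)), (1.977, 0) are collinear:
p(z1) = 0.124 · (2.000 − 1.977) / (1.900 − 1.977) = 0.124 · (0.02300)/(-0.07700) = -0.03704

-0.037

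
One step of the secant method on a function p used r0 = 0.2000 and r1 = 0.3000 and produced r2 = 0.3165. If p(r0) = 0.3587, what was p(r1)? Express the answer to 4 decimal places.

The secant line through (0.2000, 0.3587) and (0.3000, p(r1)) crosses zero at r2 = 0.3165.
So (0.2000, 0.3587), (0.3000, p(r1)), (0.3165, 0) are collinear:
p(r1) = 0.3587 · (0.3000 − 0.3165) / (0.2000 − 0.3165) = 0.3587 · (-0.016500)/(-0.116500) = 0.050803

0.0508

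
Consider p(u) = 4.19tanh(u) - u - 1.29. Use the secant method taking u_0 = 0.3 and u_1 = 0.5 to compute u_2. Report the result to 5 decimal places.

0.44327

p(0.3) = -0.3694002, p(0.5) = 0.1462709
u_2 = 0.5000000 − 0.1462709·(0.5000000 − 0.3000000) / (0.1462709 − (-0.3694002)) = 0.5000000 − (0.0292542)/(0.5156710) = 0.4432697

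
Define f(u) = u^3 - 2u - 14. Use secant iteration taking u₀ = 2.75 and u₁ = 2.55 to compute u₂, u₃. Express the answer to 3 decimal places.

f(2.75) = 1.29688, f(2.55) = -2.51863
u₂ = 2.55000 − (-2.51863)·(2.55000 − 2.75000) / (-2.51863 − 1.29688) = 2.55000 − (0.50373)/(-3.81550) = 2.68202
f(2.68202) = -0.07164
u₃ = 2.68202 − (-0.07164)·(2.68202 − 2.55000) / (-0.07164 − (-2.51863)) = 2.68202 − (-0.00946)/(2.44699) = 2.68589

2.682, 2.686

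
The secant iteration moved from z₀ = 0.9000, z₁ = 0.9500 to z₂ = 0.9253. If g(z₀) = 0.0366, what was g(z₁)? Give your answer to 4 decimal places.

-0.0357

The secant line through (0.9000, 0.0366) and (0.9500, g(z₁)) crosses zero at z₂ = 0.9253.
So (0.9000, 0.0366), (0.9500, g(z₁)), (0.9253, 0) are collinear:
g(z₁) = 0.0366 · (0.9500 − 0.9253) / (0.9000 − 0.9253) = 0.0366 · (0.024700)/(-0.025300) = -0.035732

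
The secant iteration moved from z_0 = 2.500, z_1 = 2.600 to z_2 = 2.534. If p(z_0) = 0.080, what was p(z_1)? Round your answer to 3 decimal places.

The secant line through (2.500, 0.080) and (2.600, p(z_1)) crosses zero at z_2 = 2.534.
So (2.500, 0.080), (2.600, p(z_1)), (2.534, 0) are collinear:
p(z_1) = 0.080 · (2.600 − 2.534) / (2.500 − 2.534) = 0.080 · (0.06600)/(-0.03400) = -0.15529

-0.155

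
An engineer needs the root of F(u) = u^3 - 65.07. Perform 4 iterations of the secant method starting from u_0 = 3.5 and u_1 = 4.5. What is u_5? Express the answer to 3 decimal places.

4.022

F(3.5) = -22.19500, F(4.5) = 26.05500
u_2 = 4.50000 − 26.05500·(4.50000 − 3.50000) / (26.05500 − (-22.19500)) = 4.50000 − (26.05500)/(48.25000) = 3.96000
F(3.96000) = -2.97086
u_3 = 3.96000 − (-2.97086)·(3.96000 − 4.50000) / (-2.97086 − 26.05500) = 3.96000 − (1.60427)/(-29.02586) = 4.01527
F(4.01527) = -0.33423
u_4 = 4.01527 − (-0.33423)·(4.01527 − 3.96000) / (-0.33423 − (-2.97086)) = 4.01527 − (-0.01847)/(2.63664) = 4.02228
F(4.02228) = 0.00523
u_5 = 4.02228 − 0.00523·(4.02228 − 4.01527) / (0.00523 − (-0.33423)) = 4.02228 − (0.00004)/(0.33946) = 4.02217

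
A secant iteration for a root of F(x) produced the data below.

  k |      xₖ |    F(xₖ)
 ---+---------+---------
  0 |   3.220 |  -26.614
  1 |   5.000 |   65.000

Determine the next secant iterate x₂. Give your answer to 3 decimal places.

x₂ = 5.000 − 65.000·(5.000 − 3.220) / (65.000 − (-26.614))
   = 5.000 − (115.70000)/(91.61400) = 3.73709

3.737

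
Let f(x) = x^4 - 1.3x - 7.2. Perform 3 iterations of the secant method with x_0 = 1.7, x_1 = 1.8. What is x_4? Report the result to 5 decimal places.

f(1.7) = -1.0579000, f(1.8) = 0.9576000
x_2 = 1.8000000 − 0.9576000·(1.8000000 − 1.7000000) / (0.9576000 − (-1.0579000)) = 1.8000000 − (0.0957600)/(2.0155000) = 1.7524882
f(1.7524882) = -0.0458734
x_3 = 1.7524882 − (-0.0458734)·(1.7524882 − 1.8000000) / (-0.0458734 − 0.9576000) = 1.7524882 − (0.0021795)/(-1.0034734) = 1.7546602
f(1.7546602) = -0.0018492
x_4 = 1.7546602 − (-0.0018492)·(1.7546602 − 1.7524882) / (-0.0018492 − (-0.0458734)) = 1.7546602 − (-0.0000040)/(0.0440242) = 1.7547514

1.75475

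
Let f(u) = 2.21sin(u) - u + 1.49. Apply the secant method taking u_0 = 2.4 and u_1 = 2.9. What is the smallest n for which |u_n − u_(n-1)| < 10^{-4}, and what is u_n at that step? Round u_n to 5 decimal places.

f(2.4) = 0.5827736, f(2.9) = -0.8812590
u_2 = 2.9000000 − (-0.8812590)·(0.5000000)/(-1.4640326) = 2.5990303;  |Δ| = 0.3009697
f(2.5990303) = 0.0320636
u_3 = 2.5990303 − 0.0320636·(-0.3009697)/(0.9133226) = 2.6095963;  |Δ| = 0.0105660
f(2.6095963) = 0.0014368
u_4 = 2.6095963 − 0.0014368·(0.0105660)/(-0.0306268) = 2.6100920;  |Δ| = 0.0004957
f(2.6100920) = -0.0000031
u_5 = 2.6100920 − (-0.0000031)·(0.0004957)/(-0.0014399) = 2.6100909;  |Δ| = 0.0000011
|u_5 − u_4| = 0.0000011 < 10^{-4}

n = 5, u_n = 2.61009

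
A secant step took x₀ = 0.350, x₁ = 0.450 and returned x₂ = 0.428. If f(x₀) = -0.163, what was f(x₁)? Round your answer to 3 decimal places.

0.046

The secant line through (0.350, -0.163) and (0.450, f(x₁)) crosses zero at x₂ = 0.428.
So (0.350, -0.163), (0.450, f(x₁)), (0.428, 0) are collinear:
f(x₁) = -0.163 · (0.450 − 0.428) / (0.350 − 0.428) = -0.163 · (0.02200)/(-0.07800) = 0.04597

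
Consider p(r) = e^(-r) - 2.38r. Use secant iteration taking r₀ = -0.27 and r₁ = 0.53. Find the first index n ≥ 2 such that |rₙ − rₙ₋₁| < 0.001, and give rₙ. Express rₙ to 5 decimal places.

n = 4, rₙ = 0.30860

p(-0.27) = 1.9525645, p(0.53) = -0.6727950
r₂ = 0.5300000 − (-0.6727950)·(0.8000000)/(-2.6253595) = 0.3249858;  |Δ| = 0.2050142
p(0.3249858) = -0.0509285
r₃ = 0.3249858 − (-0.0509285)·(-0.2050142)/(0.6218665) = 0.3081959;  |Δ| = 0.0167899
p(0.3081959) = 0.0012652
r₄ = 0.3081959 − 0.0012652·(-0.0167899)/(0.0521937) = 0.3086029;  |Δ| = 0.0004070
|r₄ − r₃| = 0.0004070 < 0.001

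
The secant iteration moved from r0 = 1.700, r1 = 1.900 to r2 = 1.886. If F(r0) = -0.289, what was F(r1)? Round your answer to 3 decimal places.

0.022

The secant line through (1.700, -0.289) and (1.900, F(r1)) crosses zero at r2 = 1.886.
So (1.700, -0.289), (1.900, F(r1)), (1.886, 0) are collinear:
F(r1) = -0.289 · (1.900 − 1.886) / (1.700 − 1.886) = -0.289 · (0.01400)/(-0.18600) = 0.02175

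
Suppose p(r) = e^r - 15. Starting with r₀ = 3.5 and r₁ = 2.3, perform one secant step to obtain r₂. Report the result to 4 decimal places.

p(3.5) = 18.115452, p(2.3) = -5.025818
r₂ = 2.300000 − (-5.025818)·(2.300000 − 3.500000) / (-5.025818 − 18.115452) = 2.300000 − (6.030981)/(-23.141270) = 2.560616

2.5606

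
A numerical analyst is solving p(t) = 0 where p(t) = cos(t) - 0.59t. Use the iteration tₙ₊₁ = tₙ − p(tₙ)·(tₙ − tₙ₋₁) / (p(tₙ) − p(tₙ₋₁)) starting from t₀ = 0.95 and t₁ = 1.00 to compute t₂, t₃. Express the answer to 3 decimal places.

0.965, 0.965

p(0.95) = 0.02118, p(1.00) = -0.04970
t₂ = 1.00000 − (-0.04970)·(1.00000 − 0.95000) / (-0.04970 − 0.02118) = 1.00000 − (-0.00248)/(-0.07088) = 0.96494
p(0.96494) = 0.00015
t₃ = 0.96494 − 0.00015·(0.96494 − 1.00000) / (0.00015 − (-0.04970)) = 0.96494 − (-0.00001)/(0.04985) = 0.96505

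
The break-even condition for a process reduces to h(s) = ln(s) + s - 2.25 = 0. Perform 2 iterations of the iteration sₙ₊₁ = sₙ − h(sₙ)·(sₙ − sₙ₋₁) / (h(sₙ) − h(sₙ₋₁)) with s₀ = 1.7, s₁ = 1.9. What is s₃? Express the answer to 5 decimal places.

1.71221

h(1.7) = -0.0193717, h(1.9) = 0.2918539
s₂ = 1.9000000 − 0.2918539·(1.9000000 − 1.7000000) / (0.2918539 − (-0.0193717)) = 1.9000000 − (0.0583708)/(0.3112256) = 1.7124487
h(1.7124487) = 0.0003730
s₃ = 1.7124487 − 0.0003730·(1.7124487 − 1.9000000) / (0.0003730 − 0.2918539) = 1.7124487 − (-0.0000700)/(-0.2914809) = 1.7122087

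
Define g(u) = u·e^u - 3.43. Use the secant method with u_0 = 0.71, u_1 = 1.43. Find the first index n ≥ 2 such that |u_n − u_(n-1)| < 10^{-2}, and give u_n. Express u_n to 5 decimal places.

n = 5, u_n = 1.11957

g(0.71) = -1.9858662, g(1.43) = 2.5455398
u_2 = 1.4300000 − 2.5455398·(0.7200000)/(4.5314061) = 1.0255364;  |Δ| = 0.4044636
g(1.0255364) = -0.5701984
u_3 = 1.0255364 − (-0.5701984)·(-0.4044636)/(-3.1157383) = 1.0995556;  |Δ| = 0.0740192
g(1.0995556) = -0.1282198
u_4 = 1.0995556 − (-0.1282198)·(0.0740192)/(0.4419786) = 1.1210289;  |Δ| = 0.0214733
g(1.1210289) = 0.0093272
u_5 = 1.1210289 − 0.0093272·(0.0214733)/(0.1375470) = 1.1195728;  |Δ| = 0.0014561
|u_5 − u_4| = 0.0014561 < 10^{-2}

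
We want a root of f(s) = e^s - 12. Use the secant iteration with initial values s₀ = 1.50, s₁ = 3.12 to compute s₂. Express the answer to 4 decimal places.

f(1.50) = -7.518311, f(3.12) = 10.646380
s₂ = 3.120000 − 10.646380·(3.120000 − 1.500000) / (10.646380 − (-7.518311)) = 3.120000 − (17.247135)/(18.164691) = 2.170513

2.1705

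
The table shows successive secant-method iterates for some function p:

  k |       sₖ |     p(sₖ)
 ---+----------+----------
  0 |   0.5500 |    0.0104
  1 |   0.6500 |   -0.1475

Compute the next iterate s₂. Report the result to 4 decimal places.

0.5566

s₂ = 0.6500 − (-0.1475)·(0.6500 − 0.5500) / (-0.1475 − 0.0104)
   = 0.6500 − (-0.014750)/(-0.157900) = 0.556586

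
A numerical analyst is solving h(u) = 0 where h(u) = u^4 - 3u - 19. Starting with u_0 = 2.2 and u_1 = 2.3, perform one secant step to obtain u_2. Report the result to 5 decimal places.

2.25106

h(2.2) = -2.1744000, h(2.3) = 2.0841000
u_2 = 2.3000000 − 2.0841000·(2.3000000 − 2.2000000) / (2.0841000 − (-2.1744000)) = 2.3000000 − (0.2084100)/(4.2585000) = 2.2510602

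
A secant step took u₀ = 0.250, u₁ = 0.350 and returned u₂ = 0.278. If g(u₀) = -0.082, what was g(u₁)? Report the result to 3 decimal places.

0.211

The secant line through (0.250, -0.082) and (0.350, g(u₁)) crosses zero at u₂ = 0.278.
So (0.250, -0.082), (0.350, g(u₁)), (0.278, 0) are collinear:
g(u₁) = -0.082 · (0.350 − 0.278) / (0.250 − 0.278) = -0.082 · (0.07200)/(-0.02800) = 0.21086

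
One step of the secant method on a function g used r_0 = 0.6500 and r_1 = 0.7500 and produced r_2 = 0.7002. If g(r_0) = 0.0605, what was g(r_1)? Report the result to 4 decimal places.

The secant line through (0.6500, 0.0605) and (0.7500, g(r_1)) crosses zero at r_2 = 0.7002.
So (0.6500, 0.0605), (0.7500, g(r_1)), (0.7002, 0) are collinear:
g(r_1) = 0.0605 · (0.7500 − 0.7002) / (0.6500 − 0.7002) = 0.0605 · (0.049800)/(-0.050200) = -0.060018

-0.0600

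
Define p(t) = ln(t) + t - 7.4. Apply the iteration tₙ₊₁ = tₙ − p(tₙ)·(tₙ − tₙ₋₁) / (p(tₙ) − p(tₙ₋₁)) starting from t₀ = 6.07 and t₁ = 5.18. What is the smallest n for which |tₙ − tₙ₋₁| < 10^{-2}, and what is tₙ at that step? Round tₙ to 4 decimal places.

n = 3, tₙ = 5.6656

p(6.07) = 0.473359, p(5.18) = -0.575195
t₂ = 5.180000 − (-0.575195)·(-0.890000)/(-1.048554) = 5.668219;  |Δ| = 0.488219
p(5.668219) = 0.003094
t₃ = 5.668219 − 0.003094·(0.488219)/(0.578289) = 5.665607;  |Δ| = 0.002612
|t₃ − t₂| = 0.002612 < 10^{-2}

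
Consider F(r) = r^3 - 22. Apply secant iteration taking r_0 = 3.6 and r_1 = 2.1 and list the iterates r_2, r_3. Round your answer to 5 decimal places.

F(3.6) = 24.6560000, F(2.1) = -12.7390000
r_2 = 2.1000000 − (-12.7390000)·(2.1000000 − 3.6000000) / (-12.7390000 − 24.6560000) = 2.1000000 − (19.1085000)/(-37.3950000) = 2.6109908
F(2.6109908) = -4.2001636
r_3 = 2.6109908 − (-4.2001636)·(2.6109908 − 2.1000000) / (-4.2001636 − (-12.7390000)) = 2.6109908 − (-2.1462448)/(8.5388364) = 2.8623417

2.61099, 2.86234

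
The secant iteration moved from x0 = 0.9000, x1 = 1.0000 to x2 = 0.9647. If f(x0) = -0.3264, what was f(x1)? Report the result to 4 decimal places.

The secant line through (0.9000, -0.3264) and (1.0000, f(x1)) crosses zero at x2 = 0.9647.
So (0.9000, -0.3264), (1.0000, f(x1)), (0.9647, 0) are collinear:
f(x1) = -0.3264 · (1.0000 − 0.9647) / (0.9000 − 0.9647) = -0.3264 · (0.035300)/(-0.064700) = 0.178082

0.1781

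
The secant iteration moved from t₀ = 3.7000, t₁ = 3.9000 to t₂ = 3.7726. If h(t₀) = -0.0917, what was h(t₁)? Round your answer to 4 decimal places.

0.1609

The secant line through (3.7000, -0.0917) and (3.9000, h(t₁)) crosses zero at t₂ = 3.7726.
So (3.7000, -0.0917), (3.9000, h(t₁)), (3.7726, 0) are collinear:
h(t₁) = -0.0917 · (3.9000 − 3.7726) / (3.7000 − 3.7726) = -0.0917 · (0.127400)/(-0.072600) = 0.160917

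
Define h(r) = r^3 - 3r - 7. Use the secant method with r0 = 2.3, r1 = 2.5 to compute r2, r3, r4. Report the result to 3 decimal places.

2.421, 2.426, 2.426

h(2.3) = -1.73300, h(2.5) = 1.12500
r2 = 2.50000 − 1.12500·(2.50000 − 2.30000) / (1.12500 − (-1.73300)) = 2.50000 − (0.22500)/(2.85800) = 2.42127
h(2.42127) = -0.06894
r3 = 2.42127 − (-0.06894)·(2.42127 − 2.50000) / (-0.06894 − 1.12500) = 2.42127 − (0.00543)/(-1.19394) = 2.42582
h(2.42582) = -0.00248
r4 = 2.42582 − (-0.00248)·(2.42582 − 2.42127) / (-0.00248 − (-0.06894)) = 2.42582 − (-0.00001)/(0.06647) = 2.42599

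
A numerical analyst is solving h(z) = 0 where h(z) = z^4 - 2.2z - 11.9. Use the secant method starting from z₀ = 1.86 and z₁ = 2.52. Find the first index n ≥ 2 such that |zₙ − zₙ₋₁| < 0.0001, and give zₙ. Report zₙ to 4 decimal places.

n = 6, zₙ = 2.0100

h(1.86) = -4.023168, h(2.52) = 22.883580
z₂ = 2.520000 − 22.883580·(0.660000)/(26.906748) = 1.958685;  |Δ| = 0.561315
h(1.958685) = -1.490784
z₃ = 1.958685 − (-1.490784)·(-0.561315)/(-24.374364) = 1.993016;  |Δ| = 0.034331
h(1.993016) = -0.506953
z₄ = 1.993016 − (-0.506953)·(0.034331)/(0.983830) = 2.010706;  |Δ| = 0.017690
h(2.010706) = 0.021811
z₅ = 2.010706 − 0.021811·(0.017690)/(0.528765) = 2.009977;  |Δ| = 0.000730
h(2.009977) = -0.000298
z₆ = 2.009977 − (-0.000298)·(-0.000730)/(-0.022110) = 2.009987;  |Δ| = 0.000010
|z₆ − z₅| = 0.000010 < 0.0001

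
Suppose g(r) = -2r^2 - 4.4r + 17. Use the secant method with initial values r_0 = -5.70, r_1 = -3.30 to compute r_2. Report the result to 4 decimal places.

-4.0162

g(-5.70) = -22.900000, g(-3.30) = 9.740000
r_2 = -3.300000 − 9.740000·(-3.300000 − (-5.700000)) / (9.740000 − (-22.900000)) = -3.300000 − (23.376000)/(32.640000) = -4.016176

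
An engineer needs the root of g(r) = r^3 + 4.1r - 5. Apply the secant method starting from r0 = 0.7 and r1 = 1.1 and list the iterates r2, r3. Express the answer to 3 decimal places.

0.972, 0.985

g(0.7) = -1.78700, g(1.1) = 0.84100
r2 = 1.10000 − 0.84100·(1.10000 − 0.70000) / (0.84100 − (-1.78700)) = 1.10000 − (0.33640)/(2.62800) = 0.97199
g(0.97199) = -0.09651
r3 = 0.97199 − (-0.09651)·(0.97199 − 1.10000) / (-0.09651 − 0.84100) = 0.97199 − (0.01235)/(-0.93751) = 0.98517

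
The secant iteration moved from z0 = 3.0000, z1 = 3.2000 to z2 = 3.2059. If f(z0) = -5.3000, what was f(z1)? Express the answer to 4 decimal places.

-0.1519

The secant line through (3.0000, -5.3000) and (3.2000, f(z1)) crosses zero at z2 = 3.2059.
So (3.0000, -5.3000), (3.2000, f(z1)), (3.2059, 0) are collinear:
f(z1) = -5.3000 · (3.2000 − 3.2059) / (3.0000 − 3.2059) = -5.3000 · (-0.005900)/(-0.205900) = -0.151870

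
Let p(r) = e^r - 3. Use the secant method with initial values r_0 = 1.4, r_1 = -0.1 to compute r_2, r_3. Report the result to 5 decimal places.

0.89758, 1.24947

p(1.4) = 1.0552000, p(-0.1) = -2.0951626
r_2 = -0.1000000 − (-2.0951626)·(-0.1000000 − 1.4000000) / (-2.0951626 − 1.0552000) = -0.1000000 − (3.1427439)/(-3.1503625) = 0.8975817
p(0.8975817) = -0.5463379
r_3 = 0.8975817 − (-0.5463379)·(0.8975817 − (-0.1000000)) / (-0.5463379 − (-2.0951626)) = 0.8975817 − (-0.5450166)/(1.5488247) = 1.2494721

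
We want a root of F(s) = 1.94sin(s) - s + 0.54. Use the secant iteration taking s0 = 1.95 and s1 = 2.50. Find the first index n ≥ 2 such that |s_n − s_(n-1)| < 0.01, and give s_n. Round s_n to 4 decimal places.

F(1.95) = 0.392182, F(2.50) = -0.798964
s2 = 2.500000 − (-0.798964)·(0.550000)/(-1.191146) = 2.131086;  |Δ| = 0.368914
F(2.131086) = 0.052290
s3 = 2.131086 − 0.052290·(-0.368914)/(0.851254) = 2.153747;  |Δ| = 0.022661
F(2.153747) = 0.005846
s4 = 2.153747 − 0.005846·(0.022661)/(-0.046445) = 2.156600;  |Δ| = 0.002852
|s4 − s3| = 0.002852 < 0.01

n = 4, s_n = 2.1566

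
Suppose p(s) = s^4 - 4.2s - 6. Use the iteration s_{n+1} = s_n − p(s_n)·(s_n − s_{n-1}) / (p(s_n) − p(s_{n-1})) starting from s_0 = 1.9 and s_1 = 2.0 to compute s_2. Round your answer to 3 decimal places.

1.937

p(1.9) = -0.94790, p(2.0) = 1.60000
s_2 = 2.00000 − 1.60000·(2.00000 − 1.90000) / (1.60000 − (-0.94790)) = 2.00000 − (0.16000)/(2.54790) = 1.93720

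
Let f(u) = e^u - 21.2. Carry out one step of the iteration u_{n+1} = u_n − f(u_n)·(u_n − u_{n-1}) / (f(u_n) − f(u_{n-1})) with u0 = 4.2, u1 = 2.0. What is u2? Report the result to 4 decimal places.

2.5124

f(4.2) = 45.486331, f(2.0) = -13.810944
u2 = 2.000000 − (-13.810944)·(2.000000 − 4.200000) / (-13.810944 − 45.486331) = 2.000000 − (30.384077)/(-59.297275) = 2.512403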